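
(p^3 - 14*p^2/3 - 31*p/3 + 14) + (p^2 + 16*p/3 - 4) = p^3 - 11*p^2/3 - 5*p + 10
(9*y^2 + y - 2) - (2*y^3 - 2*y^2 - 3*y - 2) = -2*y^3 + 11*y^2 + 4*y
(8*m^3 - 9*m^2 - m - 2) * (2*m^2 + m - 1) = 16*m^5 - 10*m^4 - 19*m^3 + 4*m^2 - m + 2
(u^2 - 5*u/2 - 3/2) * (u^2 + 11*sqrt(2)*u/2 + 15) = u^4 - 5*u^3/2 + 11*sqrt(2)*u^3/2 - 55*sqrt(2)*u^2/4 + 27*u^2/2 - 75*u/2 - 33*sqrt(2)*u/4 - 45/2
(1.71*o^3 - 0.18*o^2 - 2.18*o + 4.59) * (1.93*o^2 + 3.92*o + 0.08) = 3.3003*o^5 + 6.3558*o^4 - 4.7762*o^3 + 0.298699999999998*o^2 + 17.8184*o + 0.3672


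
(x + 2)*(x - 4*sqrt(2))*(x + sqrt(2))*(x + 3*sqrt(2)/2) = x^4 - 3*sqrt(2)*x^3/2 + 2*x^3 - 17*x^2 - 3*sqrt(2)*x^2 - 34*x - 12*sqrt(2)*x - 24*sqrt(2)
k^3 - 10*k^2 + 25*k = k*(k - 5)^2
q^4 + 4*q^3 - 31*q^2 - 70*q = q*(q - 5)*(q + 2)*(q + 7)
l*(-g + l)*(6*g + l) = -6*g^2*l + 5*g*l^2 + l^3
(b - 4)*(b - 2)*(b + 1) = b^3 - 5*b^2 + 2*b + 8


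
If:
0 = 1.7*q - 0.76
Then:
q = 0.45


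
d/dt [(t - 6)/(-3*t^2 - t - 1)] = (-3*t^2 - t + (t - 6)*(6*t + 1) - 1)/(3*t^2 + t + 1)^2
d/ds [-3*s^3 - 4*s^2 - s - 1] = -9*s^2 - 8*s - 1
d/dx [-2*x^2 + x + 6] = 1 - 4*x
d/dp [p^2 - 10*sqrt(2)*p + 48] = 2*p - 10*sqrt(2)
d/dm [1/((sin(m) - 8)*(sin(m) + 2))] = 2*(3 - sin(m))*cos(m)/((sin(m) - 8)^2*(sin(m) + 2)^2)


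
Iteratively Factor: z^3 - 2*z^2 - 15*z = (z - 5)*(z^2 + 3*z) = z*(z - 5)*(z + 3)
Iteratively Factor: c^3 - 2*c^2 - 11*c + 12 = (c + 3)*(c^2 - 5*c + 4) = (c - 4)*(c + 3)*(c - 1)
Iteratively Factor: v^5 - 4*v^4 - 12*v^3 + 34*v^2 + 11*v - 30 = (v - 2)*(v^4 - 2*v^3 - 16*v^2 + 2*v + 15) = (v - 2)*(v + 1)*(v^3 - 3*v^2 - 13*v + 15) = (v - 2)*(v + 1)*(v + 3)*(v^2 - 6*v + 5) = (v - 5)*(v - 2)*(v + 1)*(v + 3)*(v - 1)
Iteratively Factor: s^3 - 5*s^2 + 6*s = (s)*(s^2 - 5*s + 6) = s*(s - 3)*(s - 2)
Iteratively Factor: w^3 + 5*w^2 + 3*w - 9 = (w + 3)*(w^2 + 2*w - 3) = (w - 1)*(w + 3)*(w + 3)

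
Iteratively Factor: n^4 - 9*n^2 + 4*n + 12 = (n - 2)*(n^3 + 2*n^2 - 5*n - 6) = (n - 2)*(n + 3)*(n^2 - n - 2) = (n - 2)^2*(n + 3)*(n + 1)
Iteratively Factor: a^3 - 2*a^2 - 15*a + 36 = (a + 4)*(a^2 - 6*a + 9) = (a - 3)*(a + 4)*(a - 3)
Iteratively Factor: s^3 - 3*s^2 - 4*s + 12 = (s - 3)*(s^2 - 4) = (s - 3)*(s - 2)*(s + 2)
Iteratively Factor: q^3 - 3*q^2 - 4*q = (q - 4)*(q^2 + q) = q*(q - 4)*(q + 1)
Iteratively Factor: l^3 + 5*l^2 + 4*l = (l)*(l^2 + 5*l + 4) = l*(l + 1)*(l + 4)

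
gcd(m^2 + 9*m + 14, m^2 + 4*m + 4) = m + 2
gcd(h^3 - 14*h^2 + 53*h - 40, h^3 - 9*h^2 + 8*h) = h^2 - 9*h + 8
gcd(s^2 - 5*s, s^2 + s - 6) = 1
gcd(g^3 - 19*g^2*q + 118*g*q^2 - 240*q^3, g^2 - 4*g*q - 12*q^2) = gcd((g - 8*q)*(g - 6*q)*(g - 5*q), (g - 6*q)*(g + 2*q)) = -g + 6*q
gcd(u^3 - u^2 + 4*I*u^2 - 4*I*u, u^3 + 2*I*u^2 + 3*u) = u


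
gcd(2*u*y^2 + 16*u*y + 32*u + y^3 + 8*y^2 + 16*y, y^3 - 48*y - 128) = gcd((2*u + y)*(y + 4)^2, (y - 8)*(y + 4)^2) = y^2 + 8*y + 16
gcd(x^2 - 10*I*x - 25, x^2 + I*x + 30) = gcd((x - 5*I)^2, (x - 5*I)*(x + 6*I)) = x - 5*I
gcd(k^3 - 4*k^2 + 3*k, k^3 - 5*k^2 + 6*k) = k^2 - 3*k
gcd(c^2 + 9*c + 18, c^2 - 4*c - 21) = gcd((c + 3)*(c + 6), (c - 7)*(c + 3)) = c + 3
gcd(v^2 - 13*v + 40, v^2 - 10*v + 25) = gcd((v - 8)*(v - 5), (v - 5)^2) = v - 5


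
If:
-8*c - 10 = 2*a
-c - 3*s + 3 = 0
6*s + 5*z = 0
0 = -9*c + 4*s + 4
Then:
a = -251/31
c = 24/31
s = 23/31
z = -138/155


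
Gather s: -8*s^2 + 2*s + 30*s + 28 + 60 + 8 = -8*s^2 + 32*s + 96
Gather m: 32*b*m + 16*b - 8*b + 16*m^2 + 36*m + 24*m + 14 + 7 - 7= 8*b + 16*m^2 + m*(32*b + 60) + 14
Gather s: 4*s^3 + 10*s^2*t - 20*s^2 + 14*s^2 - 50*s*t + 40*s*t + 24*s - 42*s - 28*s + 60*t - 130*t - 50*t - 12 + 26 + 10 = 4*s^3 + s^2*(10*t - 6) + s*(-10*t - 46) - 120*t + 24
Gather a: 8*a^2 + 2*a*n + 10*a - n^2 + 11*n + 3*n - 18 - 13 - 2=8*a^2 + a*(2*n + 10) - n^2 + 14*n - 33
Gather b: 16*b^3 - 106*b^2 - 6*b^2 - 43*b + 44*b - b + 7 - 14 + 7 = 16*b^3 - 112*b^2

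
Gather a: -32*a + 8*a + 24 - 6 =18 - 24*a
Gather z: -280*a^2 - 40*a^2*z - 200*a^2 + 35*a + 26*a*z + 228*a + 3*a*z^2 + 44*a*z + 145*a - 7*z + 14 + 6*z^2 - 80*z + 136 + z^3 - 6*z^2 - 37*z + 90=-480*a^2 + 3*a*z^2 + 408*a + z^3 + z*(-40*a^2 + 70*a - 124) + 240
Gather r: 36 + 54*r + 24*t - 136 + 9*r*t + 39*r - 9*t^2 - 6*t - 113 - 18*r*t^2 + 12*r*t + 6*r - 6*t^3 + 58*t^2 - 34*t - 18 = r*(-18*t^2 + 21*t + 99) - 6*t^3 + 49*t^2 - 16*t - 231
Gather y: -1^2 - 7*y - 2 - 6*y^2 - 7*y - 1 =-6*y^2 - 14*y - 4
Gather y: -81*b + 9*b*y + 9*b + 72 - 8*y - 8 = -72*b + y*(9*b - 8) + 64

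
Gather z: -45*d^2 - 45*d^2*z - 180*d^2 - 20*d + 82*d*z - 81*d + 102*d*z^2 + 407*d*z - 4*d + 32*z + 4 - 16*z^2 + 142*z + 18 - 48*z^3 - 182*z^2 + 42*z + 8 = -225*d^2 - 105*d - 48*z^3 + z^2*(102*d - 198) + z*(-45*d^2 + 489*d + 216) + 30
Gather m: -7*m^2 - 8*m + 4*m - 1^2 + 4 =-7*m^2 - 4*m + 3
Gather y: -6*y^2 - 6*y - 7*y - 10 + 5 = -6*y^2 - 13*y - 5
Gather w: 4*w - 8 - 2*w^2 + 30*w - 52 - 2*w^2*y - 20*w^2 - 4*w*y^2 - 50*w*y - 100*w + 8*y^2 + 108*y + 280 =w^2*(-2*y - 22) + w*(-4*y^2 - 50*y - 66) + 8*y^2 + 108*y + 220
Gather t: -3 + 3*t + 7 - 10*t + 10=14 - 7*t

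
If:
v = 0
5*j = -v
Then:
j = 0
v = 0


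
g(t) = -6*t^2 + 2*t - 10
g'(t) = 2 - 12*t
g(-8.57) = -467.81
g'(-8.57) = 104.84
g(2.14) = -33.20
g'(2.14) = -23.68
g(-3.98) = -113.00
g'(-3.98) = 49.76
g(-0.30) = -11.14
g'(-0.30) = 5.60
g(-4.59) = -145.59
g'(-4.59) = 57.08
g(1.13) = -15.40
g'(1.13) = -11.56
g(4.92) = -145.40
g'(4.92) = -57.04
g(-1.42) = -24.94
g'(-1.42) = 19.04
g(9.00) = -478.00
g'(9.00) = -106.00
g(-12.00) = -898.00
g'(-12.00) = 146.00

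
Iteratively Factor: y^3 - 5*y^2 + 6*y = (y - 3)*(y^2 - 2*y) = (y - 3)*(y - 2)*(y)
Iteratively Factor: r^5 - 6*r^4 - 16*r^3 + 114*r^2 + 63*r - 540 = (r - 4)*(r^4 - 2*r^3 - 24*r^2 + 18*r + 135) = (r - 4)*(r + 3)*(r^3 - 5*r^2 - 9*r + 45) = (r - 5)*(r - 4)*(r + 3)*(r^2 - 9) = (r - 5)*(r - 4)*(r + 3)^2*(r - 3)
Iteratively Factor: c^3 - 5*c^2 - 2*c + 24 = (c - 3)*(c^2 - 2*c - 8) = (c - 3)*(c + 2)*(c - 4)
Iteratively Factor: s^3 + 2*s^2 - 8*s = (s - 2)*(s^2 + 4*s) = s*(s - 2)*(s + 4)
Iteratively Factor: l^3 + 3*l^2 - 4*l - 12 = (l - 2)*(l^2 + 5*l + 6) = (l - 2)*(l + 2)*(l + 3)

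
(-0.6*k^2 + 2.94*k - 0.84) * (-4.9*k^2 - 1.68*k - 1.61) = 2.94*k^4 - 13.398*k^3 + 0.142800000000001*k^2 - 3.3222*k + 1.3524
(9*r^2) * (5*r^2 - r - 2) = 45*r^4 - 9*r^3 - 18*r^2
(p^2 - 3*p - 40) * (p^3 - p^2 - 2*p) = p^5 - 4*p^4 - 39*p^3 + 46*p^2 + 80*p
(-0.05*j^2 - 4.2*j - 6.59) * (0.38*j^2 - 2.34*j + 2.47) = -0.019*j^4 - 1.479*j^3 + 7.2003*j^2 + 5.0466*j - 16.2773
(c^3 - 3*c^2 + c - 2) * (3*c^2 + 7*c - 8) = 3*c^5 - 2*c^4 - 26*c^3 + 25*c^2 - 22*c + 16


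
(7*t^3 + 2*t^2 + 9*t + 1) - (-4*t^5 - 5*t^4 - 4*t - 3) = 4*t^5 + 5*t^4 + 7*t^3 + 2*t^2 + 13*t + 4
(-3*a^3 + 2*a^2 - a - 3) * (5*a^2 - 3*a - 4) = -15*a^5 + 19*a^4 + a^3 - 20*a^2 + 13*a + 12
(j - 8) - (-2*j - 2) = 3*j - 6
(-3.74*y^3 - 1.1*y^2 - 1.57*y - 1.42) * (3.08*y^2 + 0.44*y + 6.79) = -11.5192*y^5 - 5.0336*y^4 - 30.7142*y^3 - 12.5334*y^2 - 11.2851*y - 9.6418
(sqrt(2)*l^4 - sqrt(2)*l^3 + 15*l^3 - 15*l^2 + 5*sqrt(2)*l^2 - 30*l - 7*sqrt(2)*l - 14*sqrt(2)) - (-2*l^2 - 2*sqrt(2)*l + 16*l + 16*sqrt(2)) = sqrt(2)*l^4 - sqrt(2)*l^3 + 15*l^3 - 13*l^2 + 5*sqrt(2)*l^2 - 46*l - 5*sqrt(2)*l - 30*sqrt(2)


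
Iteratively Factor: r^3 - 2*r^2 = (r - 2)*(r^2) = r*(r - 2)*(r)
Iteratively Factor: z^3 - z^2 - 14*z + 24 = (z + 4)*(z^2 - 5*z + 6) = (z - 3)*(z + 4)*(z - 2)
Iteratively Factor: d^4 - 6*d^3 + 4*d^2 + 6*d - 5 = (d + 1)*(d^3 - 7*d^2 + 11*d - 5) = (d - 1)*(d + 1)*(d^2 - 6*d + 5) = (d - 1)^2*(d + 1)*(d - 5)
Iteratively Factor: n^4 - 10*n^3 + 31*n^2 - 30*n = (n - 2)*(n^3 - 8*n^2 + 15*n) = (n - 5)*(n - 2)*(n^2 - 3*n) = (n - 5)*(n - 3)*(n - 2)*(n)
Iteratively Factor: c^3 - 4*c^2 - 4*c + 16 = (c - 2)*(c^2 - 2*c - 8) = (c - 2)*(c + 2)*(c - 4)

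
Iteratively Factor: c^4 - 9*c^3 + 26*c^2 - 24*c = (c - 4)*(c^3 - 5*c^2 + 6*c) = (c - 4)*(c - 2)*(c^2 - 3*c) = (c - 4)*(c - 3)*(c - 2)*(c)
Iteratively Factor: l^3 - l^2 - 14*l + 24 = (l + 4)*(l^2 - 5*l + 6) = (l - 3)*(l + 4)*(l - 2)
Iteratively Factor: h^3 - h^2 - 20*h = (h - 5)*(h^2 + 4*h) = h*(h - 5)*(h + 4)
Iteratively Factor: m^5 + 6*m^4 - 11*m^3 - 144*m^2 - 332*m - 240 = (m + 2)*(m^4 + 4*m^3 - 19*m^2 - 106*m - 120) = (m - 5)*(m + 2)*(m^3 + 9*m^2 + 26*m + 24) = (m - 5)*(m + 2)^2*(m^2 + 7*m + 12) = (m - 5)*(m + 2)^2*(m + 3)*(m + 4)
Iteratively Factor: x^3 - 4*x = (x)*(x^2 - 4) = x*(x + 2)*(x - 2)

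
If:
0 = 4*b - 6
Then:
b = 3/2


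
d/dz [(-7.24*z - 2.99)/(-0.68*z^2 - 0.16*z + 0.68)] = (4.9232*z^2 + 1.1584*z - (1.36*z + 0.16)*(7.24*z + 2.99) - 4.9232)/(0.68*z^2 + 0.16*z - 0.68)^2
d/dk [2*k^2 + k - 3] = 4*k + 1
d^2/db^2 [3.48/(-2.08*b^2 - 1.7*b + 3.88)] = (30.111744*b^2 + 24.61056*b - 3.48*(4.16*b + 1.7)*(8.32*b + 3.4) - 56.169984)/(2.08*b^2 + 1.7*b - 3.88)^3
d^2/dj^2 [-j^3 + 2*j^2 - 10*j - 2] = 4 - 6*j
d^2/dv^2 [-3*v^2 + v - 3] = -6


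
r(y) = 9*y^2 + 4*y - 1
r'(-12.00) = -212.00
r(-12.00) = 1247.00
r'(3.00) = 58.00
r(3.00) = 92.00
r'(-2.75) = -45.50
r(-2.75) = 56.06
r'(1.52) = 31.36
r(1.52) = 25.87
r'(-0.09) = 2.38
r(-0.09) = -1.29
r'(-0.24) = -0.32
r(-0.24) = -1.44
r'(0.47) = 12.46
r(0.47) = 2.87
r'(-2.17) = -35.06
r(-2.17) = 32.70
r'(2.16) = 42.88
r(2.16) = 49.63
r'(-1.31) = -19.58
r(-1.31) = 9.20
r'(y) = 18*y + 4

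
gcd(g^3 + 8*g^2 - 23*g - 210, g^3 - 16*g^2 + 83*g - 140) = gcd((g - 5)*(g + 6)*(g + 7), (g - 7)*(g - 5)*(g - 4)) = g - 5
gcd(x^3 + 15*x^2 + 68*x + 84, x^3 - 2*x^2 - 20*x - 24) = x + 2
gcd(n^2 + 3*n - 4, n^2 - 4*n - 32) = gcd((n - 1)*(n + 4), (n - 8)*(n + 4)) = n + 4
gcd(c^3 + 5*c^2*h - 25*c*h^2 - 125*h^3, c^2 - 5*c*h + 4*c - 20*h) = c - 5*h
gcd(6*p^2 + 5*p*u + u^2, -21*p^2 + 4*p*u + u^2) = 1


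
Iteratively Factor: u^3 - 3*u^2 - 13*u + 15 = (u + 3)*(u^2 - 6*u + 5) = (u - 1)*(u + 3)*(u - 5)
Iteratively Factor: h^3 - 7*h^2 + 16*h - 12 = (h - 2)*(h^2 - 5*h + 6) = (h - 2)^2*(h - 3)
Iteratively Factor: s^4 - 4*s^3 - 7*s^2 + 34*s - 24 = (s - 4)*(s^3 - 7*s + 6) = (s - 4)*(s - 2)*(s^2 + 2*s - 3) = (s - 4)*(s - 2)*(s + 3)*(s - 1)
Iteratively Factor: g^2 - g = (g)*(g - 1)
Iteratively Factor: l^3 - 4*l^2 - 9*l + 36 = (l - 3)*(l^2 - l - 12) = (l - 3)*(l + 3)*(l - 4)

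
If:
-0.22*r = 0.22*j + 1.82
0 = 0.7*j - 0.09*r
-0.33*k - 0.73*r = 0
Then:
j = -0.94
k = 16.22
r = -7.33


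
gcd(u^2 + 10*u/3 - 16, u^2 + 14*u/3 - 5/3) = 1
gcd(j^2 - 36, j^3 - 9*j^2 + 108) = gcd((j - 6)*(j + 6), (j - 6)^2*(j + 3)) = j - 6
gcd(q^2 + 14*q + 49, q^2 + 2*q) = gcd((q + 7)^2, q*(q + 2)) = 1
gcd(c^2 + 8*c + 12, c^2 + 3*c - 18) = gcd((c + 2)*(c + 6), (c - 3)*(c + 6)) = c + 6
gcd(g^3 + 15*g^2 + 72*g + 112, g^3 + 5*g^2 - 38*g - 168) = g^2 + 11*g + 28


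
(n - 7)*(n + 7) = n^2 - 49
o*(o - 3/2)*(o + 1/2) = o^3 - o^2 - 3*o/4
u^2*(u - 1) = u^3 - u^2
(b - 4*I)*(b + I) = b^2 - 3*I*b + 4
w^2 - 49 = (w - 7)*(w + 7)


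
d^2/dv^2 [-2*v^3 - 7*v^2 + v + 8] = -12*v - 14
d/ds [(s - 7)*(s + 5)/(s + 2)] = (s^2 + 4*s + 31)/(s^2 + 4*s + 4)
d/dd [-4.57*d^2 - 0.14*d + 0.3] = -9.14*d - 0.14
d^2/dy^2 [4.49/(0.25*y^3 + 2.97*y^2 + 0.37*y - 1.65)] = (-(6.735*y + 26.6706)*(0.25*y^3 + 2.97*y^2 + 0.37*y - 1.65) + 4.49*(0.75*y^2 + 5.94*y + 0.37)*(1.5*y^2 + 11.88*y + 0.74))/(0.25*y^3 + 2.97*y^2 + 0.37*y - 1.65)^3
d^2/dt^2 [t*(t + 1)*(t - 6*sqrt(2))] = 6*t - 12*sqrt(2) + 2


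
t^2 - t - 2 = (t - 2)*(t + 1)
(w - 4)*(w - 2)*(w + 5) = w^3 - w^2 - 22*w + 40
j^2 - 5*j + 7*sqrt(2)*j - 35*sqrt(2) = (j - 5)*(j + 7*sqrt(2))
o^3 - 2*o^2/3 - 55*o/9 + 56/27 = (o - 8/3)*(o - 1/3)*(o + 7/3)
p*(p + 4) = p^2 + 4*p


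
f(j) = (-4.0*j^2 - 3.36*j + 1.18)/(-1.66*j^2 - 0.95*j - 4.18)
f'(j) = (-8.0*j - 3.36)/(-1.66*j^2 - 0.95*j - 4.18) + (3.32*j + 0.95)*(-4.0*j^2 - 3.36*j + 1.18)/(-1.66*j^2 - 0.95*j - 4.18)^2 = (-1.7776*j^2 + 37.3576*j + 15.1658)/(2.7556*j^4 + 3.154*j^3 + 14.7801*j^2 + 7.942*j + 17.4724)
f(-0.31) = -0.45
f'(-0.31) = 0.21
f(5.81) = 2.33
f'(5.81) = 0.04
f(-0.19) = -0.41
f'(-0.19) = 0.49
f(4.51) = 2.26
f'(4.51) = 0.08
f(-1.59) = 0.52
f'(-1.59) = -1.03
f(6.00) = 2.34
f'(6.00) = 0.04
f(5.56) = 2.32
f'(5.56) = 0.05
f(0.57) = 0.39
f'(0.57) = 1.30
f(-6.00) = 2.11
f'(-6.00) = -0.08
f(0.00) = -0.28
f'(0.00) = 0.87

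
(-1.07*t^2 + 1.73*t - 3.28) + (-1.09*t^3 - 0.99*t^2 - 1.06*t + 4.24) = -1.09*t^3 - 2.06*t^2 + 0.67*t + 0.96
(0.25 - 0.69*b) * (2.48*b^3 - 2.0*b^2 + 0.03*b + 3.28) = -1.7112*b^4 + 2.0*b^3 - 0.5207*b^2 - 2.2557*b + 0.82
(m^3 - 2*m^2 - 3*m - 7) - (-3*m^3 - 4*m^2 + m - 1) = 4*m^3 + 2*m^2 - 4*m - 6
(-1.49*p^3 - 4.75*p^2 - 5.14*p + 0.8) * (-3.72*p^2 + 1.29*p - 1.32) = 5.5428*p^5 + 15.7479*p^4 + 14.9601*p^3 - 3.3366*p^2 + 7.8168*p - 1.056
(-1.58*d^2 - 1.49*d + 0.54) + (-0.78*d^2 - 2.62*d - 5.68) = -2.36*d^2 - 4.11*d - 5.14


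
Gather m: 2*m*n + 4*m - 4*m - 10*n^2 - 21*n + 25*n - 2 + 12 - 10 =2*m*n - 10*n^2 + 4*n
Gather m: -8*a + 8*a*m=8*a*m - 8*a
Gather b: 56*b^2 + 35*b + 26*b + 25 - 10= 56*b^2 + 61*b + 15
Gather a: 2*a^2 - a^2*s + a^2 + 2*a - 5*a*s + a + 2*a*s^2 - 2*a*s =a^2*(3 - s) + a*(2*s^2 - 7*s + 3)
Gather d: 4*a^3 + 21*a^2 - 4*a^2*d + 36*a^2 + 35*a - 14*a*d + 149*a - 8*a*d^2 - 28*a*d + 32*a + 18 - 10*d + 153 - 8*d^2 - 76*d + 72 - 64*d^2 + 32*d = 4*a^3 + 57*a^2 + 216*a + d^2*(-8*a - 72) + d*(-4*a^2 - 42*a - 54) + 243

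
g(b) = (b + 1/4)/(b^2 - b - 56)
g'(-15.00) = -0.00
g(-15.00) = -0.08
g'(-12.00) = -0.02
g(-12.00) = -0.12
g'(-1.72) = -0.02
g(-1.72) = 0.03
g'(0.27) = -0.02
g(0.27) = -0.01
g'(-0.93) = -0.02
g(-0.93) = 0.01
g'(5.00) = -0.06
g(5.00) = -0.15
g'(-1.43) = -0.02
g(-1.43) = 0.02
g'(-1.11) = -0.02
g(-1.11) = 0.02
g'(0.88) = -0.02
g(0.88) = -0.02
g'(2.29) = -0.02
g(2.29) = -0.05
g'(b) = (1 - 2*b)*(b + 1/4)/(b^2 - b - 56)^2 + 1/(b^2 - b - 56)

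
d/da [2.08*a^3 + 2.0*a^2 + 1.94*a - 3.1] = 6.24*a^2 + 4.0*a + 1.94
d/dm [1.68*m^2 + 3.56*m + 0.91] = 3.36*m + 3.56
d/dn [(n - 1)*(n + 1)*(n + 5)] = 3*n^2 + 10*n - 1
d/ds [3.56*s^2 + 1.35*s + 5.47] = 7.12*s + 1.35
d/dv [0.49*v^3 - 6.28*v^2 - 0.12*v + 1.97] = 1.47*v^2 - 12.56*v - 0.12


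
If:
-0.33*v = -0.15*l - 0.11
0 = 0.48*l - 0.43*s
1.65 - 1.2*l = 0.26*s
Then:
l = 1.11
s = 1.24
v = 0.84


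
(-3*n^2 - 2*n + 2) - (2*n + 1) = -3*n^2 - 4*n + 1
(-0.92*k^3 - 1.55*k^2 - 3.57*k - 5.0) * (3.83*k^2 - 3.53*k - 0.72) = -3.5236*k^5 - 2.6889*k^4 - 7.5392*k^3 - 5.4319*k^2 + 20.2204*k + 3.6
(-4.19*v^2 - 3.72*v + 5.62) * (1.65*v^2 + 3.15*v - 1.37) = -6.9135*v^4 - 19.3365*v^3 + 3.2953*v^2 + 22.7994*v - 7.6994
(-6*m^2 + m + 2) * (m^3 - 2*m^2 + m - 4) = -6*m^5 + 13*m^4 - 6*m^3 + 21*m^2 - 2*m - 8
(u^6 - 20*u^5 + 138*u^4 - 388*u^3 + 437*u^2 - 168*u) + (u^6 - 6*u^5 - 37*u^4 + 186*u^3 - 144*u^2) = 2*u^6 - 26*u^5 + 101*u^4 - 202*u^3 + 293*u^2 - 168*u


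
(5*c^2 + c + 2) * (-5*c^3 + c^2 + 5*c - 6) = -25*c^5 + 16*c^3 - 23*c^2 + 4*c - 12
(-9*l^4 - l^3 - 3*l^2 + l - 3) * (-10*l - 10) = 90*l^5 + 100*l^4 + 40*l^3 + 20*l^2 + 20*l + 30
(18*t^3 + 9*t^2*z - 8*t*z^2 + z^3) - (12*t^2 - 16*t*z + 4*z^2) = 18*t^3 + 9*t^2*z - 12*t^2 - 8*t*z^2 + 16*t*z + z^3 - 4*z^2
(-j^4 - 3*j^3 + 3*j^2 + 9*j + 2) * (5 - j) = j^5 - 2*j^4 - 18*j^3 + 6*j^2 + 43*j + 10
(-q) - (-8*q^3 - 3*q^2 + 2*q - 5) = 8*q^3 + 3*q^2 - 3*q + 5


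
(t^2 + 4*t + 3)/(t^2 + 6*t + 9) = (t + 1)/(t + 3)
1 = 1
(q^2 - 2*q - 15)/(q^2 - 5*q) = (q + 3)/q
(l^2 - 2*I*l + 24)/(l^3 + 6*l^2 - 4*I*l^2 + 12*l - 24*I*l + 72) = (l + 4*I)/(l^2 + 2*l*(3 + I) + 12*I)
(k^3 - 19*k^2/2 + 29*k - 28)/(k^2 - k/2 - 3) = (2*k^2 - 15*k + 28)/(2*k + 3)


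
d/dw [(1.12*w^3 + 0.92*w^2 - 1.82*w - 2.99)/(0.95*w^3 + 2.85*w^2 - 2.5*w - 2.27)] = (4.44089209850063e-16*w^5 + 2.318*w^4 - 2.142*w^3 + 3.7813*w^2 + 12.8662*w - 3.3436)/(0.9025*w^6 + 5.415*w^5 + 3.3725*w^4 - 18.563*w^3 - 6.689*w^2 + 11.35*w + 5.1529)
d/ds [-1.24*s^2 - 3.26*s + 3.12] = -2.48*s - 3.26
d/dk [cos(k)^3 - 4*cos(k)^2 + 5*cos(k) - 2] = (-3*cos(k)^2 + 8*cos(k) - 5)*sin(k)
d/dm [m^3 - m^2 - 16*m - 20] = 3*m^2 - 2*m - 16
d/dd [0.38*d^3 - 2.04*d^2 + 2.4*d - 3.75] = 1.14*d^2 - 4.08*d + 2.4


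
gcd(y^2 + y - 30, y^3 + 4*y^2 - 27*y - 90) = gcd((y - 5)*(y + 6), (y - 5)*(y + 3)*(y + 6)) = y^2 + y - 30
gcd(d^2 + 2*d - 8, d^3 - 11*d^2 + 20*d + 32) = 1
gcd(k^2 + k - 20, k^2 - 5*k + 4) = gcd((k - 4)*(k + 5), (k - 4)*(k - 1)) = k - 4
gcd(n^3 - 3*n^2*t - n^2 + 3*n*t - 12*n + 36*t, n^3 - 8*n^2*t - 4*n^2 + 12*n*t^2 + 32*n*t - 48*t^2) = n - 4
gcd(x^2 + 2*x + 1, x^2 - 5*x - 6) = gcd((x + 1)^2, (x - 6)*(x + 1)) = x + 1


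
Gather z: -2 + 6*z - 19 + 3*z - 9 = 9*z - 30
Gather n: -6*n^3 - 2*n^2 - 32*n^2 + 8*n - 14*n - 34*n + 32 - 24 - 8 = -6*n^3 - 34*n^2 - 40*n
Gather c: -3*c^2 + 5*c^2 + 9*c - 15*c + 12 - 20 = 2*c^2 - 6*c - 8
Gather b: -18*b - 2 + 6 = 4 - 18*b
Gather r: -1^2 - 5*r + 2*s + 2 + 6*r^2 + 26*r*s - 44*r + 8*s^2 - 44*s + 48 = 6*r^2 + r*(26*s - 49) + 8*s^2 - 42*s + 49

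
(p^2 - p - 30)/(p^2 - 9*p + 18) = (p + 5)/(p - 3)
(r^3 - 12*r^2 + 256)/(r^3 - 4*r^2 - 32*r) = (r - 8)/r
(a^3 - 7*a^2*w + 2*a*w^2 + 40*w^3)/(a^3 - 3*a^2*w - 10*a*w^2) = (a - 4*w)/a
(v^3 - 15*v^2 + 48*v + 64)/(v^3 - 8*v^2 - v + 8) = (v - 8)/(v - 1)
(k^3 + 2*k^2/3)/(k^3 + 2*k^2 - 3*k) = k*(3*k + 2)/(3*(k^2 + 2*k - 3))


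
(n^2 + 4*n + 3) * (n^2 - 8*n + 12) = n^4 - 4*n^3 - 17*n^2 + 24*n + 36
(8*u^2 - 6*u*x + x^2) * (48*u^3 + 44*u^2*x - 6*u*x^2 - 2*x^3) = 384*u^5 + 64*u^4*x - 264*u^3*x^2 + 64*u^2*x^3 + 6*u*x^4 - 2*x^5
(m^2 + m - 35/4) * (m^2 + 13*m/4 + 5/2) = m^4 + 17*m^3/4 - 3*m^2 - 415*m/16 - 175/8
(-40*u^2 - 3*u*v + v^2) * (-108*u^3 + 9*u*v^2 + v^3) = 4320*u^5 + 324*u^4*v - 468*u^3*v^2 - 67*u^2*v^3 + 6*u*v^4 + v^5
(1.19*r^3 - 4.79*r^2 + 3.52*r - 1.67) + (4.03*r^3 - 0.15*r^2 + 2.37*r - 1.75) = 5.22*r^3 - 4.94*r^2 + 5.89*r - 3.42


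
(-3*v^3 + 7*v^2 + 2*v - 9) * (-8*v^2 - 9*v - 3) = 24*v^5 - 29*v^4 - 70*v^3 + 33*v^2 + 75*v + 27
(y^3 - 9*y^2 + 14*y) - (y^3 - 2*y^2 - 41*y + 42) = -7*y^2 + 55*y - 42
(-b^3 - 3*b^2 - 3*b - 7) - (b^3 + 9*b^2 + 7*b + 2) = -2*b^3 - 12*b^2 - 10*b - 9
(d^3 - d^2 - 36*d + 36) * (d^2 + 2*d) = d^5 + d^4 - 38*d^3 - 36*d^2 + 72*d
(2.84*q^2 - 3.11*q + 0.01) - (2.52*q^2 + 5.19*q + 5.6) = 0.32*q^2 - 8.3*q - 5.59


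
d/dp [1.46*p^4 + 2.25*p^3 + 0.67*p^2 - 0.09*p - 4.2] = 5.84*p^3 + 6.75*p^2 + 1.34*p - 0.09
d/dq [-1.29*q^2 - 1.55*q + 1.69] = -2.58*q - 1.55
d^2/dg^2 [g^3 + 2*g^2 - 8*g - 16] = 6*g + 4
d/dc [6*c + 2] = 6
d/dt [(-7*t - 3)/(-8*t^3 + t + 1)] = (56*t^3 - 7*t - (7*t + 3)*(24*t^2 - 1) - 7)/(-8*t^3 + t + 1)^2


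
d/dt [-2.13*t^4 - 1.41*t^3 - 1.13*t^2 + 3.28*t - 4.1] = -8.52*t^3 - 4.23*t^2 - 2.26*t + 3.28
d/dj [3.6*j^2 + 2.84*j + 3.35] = 7.2*j + 2.84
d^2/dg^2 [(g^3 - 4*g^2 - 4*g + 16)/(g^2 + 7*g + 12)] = 2*(61*g^3 + 444*g^2 + 912*g + 352)/(g^6 + 21*g^5 + 183*g^4 + 847*g^3 + 2196*g^2 + 3024*g + 1728)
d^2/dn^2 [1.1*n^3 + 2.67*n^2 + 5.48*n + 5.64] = 6.6*n + 5.34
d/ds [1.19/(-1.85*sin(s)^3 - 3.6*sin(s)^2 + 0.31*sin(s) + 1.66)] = (6.6045*sin(s)^2 + 8.568*sin(s) - 0.3689)*cos(s)/(1.85*sin(s)^3 + 3.6*sin(s)^2 - 0.31*sin(s) - 1.66)^2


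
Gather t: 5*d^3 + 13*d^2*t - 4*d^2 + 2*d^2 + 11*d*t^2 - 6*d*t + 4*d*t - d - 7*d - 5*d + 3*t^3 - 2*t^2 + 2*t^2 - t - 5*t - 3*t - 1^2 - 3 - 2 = 5*d^3 - 2*d^2 + 11*d*t^2 - 13*d + 3*t^3 + t*(13*d^2 - 2*d - 9) - 6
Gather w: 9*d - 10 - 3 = 9*d - 13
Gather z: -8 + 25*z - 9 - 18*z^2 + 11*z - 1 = -18*z^2 + 36*z - 18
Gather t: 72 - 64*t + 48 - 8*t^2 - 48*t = -8*t^2 - 112*t + 120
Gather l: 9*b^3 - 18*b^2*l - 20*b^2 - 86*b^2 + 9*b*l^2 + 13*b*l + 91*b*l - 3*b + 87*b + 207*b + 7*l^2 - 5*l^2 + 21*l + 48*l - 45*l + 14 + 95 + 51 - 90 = 9*b^3 - 106*b^2 + 291*b + l^2*(9*b + 2) + l*(-18*b^2 + 104*b + 24) + 70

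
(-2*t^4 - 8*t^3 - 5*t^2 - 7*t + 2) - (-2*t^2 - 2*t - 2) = -2*t^4 - 8*t^3 - 3*t^2 - 5*t + 4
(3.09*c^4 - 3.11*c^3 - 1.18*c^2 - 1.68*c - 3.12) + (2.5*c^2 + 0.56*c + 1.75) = 3.09*c^4 - 3.11*c^3 + 1.32*c^2 - 1.12*c - 1.37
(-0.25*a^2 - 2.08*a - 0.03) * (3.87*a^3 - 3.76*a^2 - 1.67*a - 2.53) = -0.9675*a^5 - 7.1096*a^4 + 8.1222*a^3 + 4.2189*a^2 + 5.3125*a + 0.0759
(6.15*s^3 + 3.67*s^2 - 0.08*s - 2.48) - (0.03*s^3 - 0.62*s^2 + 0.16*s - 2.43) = 6.12*s^3 + 4.29*s^2 - 0.24*s - 0.0499999999999998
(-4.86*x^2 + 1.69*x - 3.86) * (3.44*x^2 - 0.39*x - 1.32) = -16.7184*x^4 + 7.709*x^3 - 7.5223*x^2 - 0.7254*x + 5.0952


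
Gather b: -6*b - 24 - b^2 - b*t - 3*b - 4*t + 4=-b^2 + b*(-t - 9) - 4*t - 20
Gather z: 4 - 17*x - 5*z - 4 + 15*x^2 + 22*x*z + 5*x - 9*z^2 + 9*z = 15*x^2 - 12*x - 9*z^2 + z*(22*x + 4)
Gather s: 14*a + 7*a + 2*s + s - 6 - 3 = 21*a + 3*s - 9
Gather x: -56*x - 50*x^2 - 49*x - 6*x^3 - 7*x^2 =-6*x^3 - 57*x^2 - 105*x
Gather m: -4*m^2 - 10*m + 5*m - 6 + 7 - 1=-4*m^2 - 5*m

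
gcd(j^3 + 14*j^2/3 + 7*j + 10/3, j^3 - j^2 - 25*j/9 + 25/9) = j + 5/3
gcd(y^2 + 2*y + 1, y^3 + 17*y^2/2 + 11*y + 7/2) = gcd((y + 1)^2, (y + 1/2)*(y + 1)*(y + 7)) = y + 1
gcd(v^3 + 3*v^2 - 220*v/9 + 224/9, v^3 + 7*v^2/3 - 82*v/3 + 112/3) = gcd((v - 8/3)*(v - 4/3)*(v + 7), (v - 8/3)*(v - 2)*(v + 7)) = v^2 + 13*v/3 - 56/3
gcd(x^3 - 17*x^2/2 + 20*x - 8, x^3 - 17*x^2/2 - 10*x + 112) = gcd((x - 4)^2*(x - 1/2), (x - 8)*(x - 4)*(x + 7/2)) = x - 4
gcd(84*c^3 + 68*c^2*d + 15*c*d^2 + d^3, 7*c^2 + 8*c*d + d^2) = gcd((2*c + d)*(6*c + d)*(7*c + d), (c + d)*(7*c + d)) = 7*c + d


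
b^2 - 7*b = b*(b - 7)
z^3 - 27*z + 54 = (z - 3)^2*(z + 6)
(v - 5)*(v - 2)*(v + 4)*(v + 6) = v^4 + 3*v^3 - 36*v^2 - 68*v + 240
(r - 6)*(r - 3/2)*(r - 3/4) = r^3 - 33*r^2/4 + 117*r/8 - 27/4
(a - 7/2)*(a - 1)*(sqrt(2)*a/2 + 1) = sqrt(2)*a^3/2 - 9*sqrt(2)*a^2/4 + a^2 - 9*a/2 + 7*sqrt(2)*a/4 + 7/2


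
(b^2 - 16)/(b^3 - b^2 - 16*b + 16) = 1/(b - 1)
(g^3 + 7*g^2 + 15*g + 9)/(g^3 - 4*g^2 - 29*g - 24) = (g + 3)/(g - 8)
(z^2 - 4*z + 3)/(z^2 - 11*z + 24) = (z - 1)/(z - 8)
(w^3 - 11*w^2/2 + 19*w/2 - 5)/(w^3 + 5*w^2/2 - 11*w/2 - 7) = (2*w^2 - 7*w + 5)/(2*w^2 + 9*w + 7)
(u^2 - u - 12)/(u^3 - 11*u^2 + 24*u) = (u^2 - u - 12)/(u*(u^2 - 11*u + 24))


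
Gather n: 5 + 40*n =40*n + 5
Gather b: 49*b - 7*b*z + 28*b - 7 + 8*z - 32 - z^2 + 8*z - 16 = b*(77 - 7*z) - z^2 + 16*z - 55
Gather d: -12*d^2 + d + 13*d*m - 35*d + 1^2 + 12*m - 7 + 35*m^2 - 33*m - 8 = -12*d^2 + d*(13*m - 34) + 35*m^2 - 21*m - 14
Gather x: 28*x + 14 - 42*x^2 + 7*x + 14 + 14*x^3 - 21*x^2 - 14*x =14*x^3 - 63*x^2 + 21*x + 28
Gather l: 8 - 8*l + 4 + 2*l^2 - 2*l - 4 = 2*l^2 - 10*l + 8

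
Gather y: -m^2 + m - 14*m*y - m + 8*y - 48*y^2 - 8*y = -m^2 - 14*m*y - 48*y^2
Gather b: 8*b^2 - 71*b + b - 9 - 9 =8*b^2 - 70*b - 18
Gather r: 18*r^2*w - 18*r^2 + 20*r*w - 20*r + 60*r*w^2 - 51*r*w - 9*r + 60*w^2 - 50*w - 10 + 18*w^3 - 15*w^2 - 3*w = r^2*(18*w - 18) + r*(60*w^2 - 31*w - 29) + 18*w^3 + 45*w^2 - 53*w - 10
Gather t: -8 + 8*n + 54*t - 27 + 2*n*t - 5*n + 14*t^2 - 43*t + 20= 3*n + 14*t^2 + t*(2*n + 11) - 15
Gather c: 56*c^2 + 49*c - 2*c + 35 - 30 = 56*c^2 + 47*c + 5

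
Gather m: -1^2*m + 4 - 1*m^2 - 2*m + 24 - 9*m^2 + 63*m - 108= -10*m^2 + 60*m - 80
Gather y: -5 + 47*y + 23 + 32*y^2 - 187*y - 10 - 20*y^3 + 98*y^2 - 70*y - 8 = -20*y^3 + 130*y^2 - 210*y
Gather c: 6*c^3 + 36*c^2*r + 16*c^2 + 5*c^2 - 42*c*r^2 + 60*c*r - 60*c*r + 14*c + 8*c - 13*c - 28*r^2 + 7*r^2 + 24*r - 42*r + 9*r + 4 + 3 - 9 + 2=6*c^3 + c^2*(36*r + 21) + c*(9 - 42*r^2) - 21*r^2 - 9*r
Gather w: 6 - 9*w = 6 - 9*w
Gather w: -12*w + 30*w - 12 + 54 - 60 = 18*w - 18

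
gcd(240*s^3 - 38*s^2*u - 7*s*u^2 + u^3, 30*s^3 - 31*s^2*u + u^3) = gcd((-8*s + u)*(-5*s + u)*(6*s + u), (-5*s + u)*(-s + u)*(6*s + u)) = 30*s^2 - s*u - u^2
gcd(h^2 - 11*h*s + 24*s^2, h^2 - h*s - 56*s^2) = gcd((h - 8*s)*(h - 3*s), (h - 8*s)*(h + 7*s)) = -h + 8*s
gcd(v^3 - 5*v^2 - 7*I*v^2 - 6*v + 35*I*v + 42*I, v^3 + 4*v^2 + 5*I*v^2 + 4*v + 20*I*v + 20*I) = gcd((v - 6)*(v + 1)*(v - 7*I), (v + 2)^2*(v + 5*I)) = 1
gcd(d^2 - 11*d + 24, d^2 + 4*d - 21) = d - 3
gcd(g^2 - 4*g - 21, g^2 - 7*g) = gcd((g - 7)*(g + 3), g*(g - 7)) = g - 7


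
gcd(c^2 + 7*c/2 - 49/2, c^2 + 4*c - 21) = c + 7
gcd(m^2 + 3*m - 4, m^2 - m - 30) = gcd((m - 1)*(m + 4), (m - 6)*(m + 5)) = 1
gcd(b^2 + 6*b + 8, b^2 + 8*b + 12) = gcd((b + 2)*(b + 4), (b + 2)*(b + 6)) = b + 2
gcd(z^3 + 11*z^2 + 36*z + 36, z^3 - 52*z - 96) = z^2 + 8*z + 12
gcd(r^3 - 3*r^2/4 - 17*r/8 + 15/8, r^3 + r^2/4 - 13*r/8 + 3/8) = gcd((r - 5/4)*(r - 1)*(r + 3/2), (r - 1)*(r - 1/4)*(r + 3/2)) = r^2 + r/2 - 3/2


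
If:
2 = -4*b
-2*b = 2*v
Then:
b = -1/2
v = 1/2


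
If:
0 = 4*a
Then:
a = 0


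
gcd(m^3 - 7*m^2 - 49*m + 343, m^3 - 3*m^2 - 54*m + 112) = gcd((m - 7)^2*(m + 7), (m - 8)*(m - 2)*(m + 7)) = m + 7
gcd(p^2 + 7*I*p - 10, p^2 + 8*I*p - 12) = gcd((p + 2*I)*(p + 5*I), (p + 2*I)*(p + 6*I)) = p + 2*I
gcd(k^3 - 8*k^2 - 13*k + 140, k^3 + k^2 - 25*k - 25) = k - 5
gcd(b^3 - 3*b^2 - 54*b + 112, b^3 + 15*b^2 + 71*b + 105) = b + 7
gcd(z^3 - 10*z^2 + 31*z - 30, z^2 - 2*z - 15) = z - 5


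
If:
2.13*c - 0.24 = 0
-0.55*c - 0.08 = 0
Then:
No Solution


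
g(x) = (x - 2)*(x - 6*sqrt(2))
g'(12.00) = 13.51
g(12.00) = 35.15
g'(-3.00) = -16.49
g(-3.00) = 57.43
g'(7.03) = 3.57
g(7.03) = -7.32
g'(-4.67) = -19.83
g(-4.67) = 87.75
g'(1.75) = -6.99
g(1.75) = 1.68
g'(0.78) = -8.93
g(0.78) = 9.40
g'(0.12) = -10.25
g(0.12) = 15.73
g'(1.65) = -7.19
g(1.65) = 2.39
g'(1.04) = -8.41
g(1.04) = 7.15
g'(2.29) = -5.91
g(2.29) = -1.80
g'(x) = 2*x - 6*sqrt(2) - 2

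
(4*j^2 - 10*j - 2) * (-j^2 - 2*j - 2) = -4*j^4 + 2*j^3 + 14*j^2 + 24*j + 4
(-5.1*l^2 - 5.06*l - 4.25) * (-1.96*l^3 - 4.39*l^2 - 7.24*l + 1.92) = 9.996*l^5 + 32.3066*l^4 + 67.4674*l^3 + 45.4999*l^2 + 21.0548*l - 8.16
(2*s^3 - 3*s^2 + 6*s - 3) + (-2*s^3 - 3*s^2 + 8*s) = -6*s^2 + 14*s - 3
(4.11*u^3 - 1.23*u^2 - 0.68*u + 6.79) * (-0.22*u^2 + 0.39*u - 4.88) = -0.9042*u^5 + 1.8735*u^4 - 20.3869*u^3 + 4.2434*u^2 + 5.9665*u - 33.1352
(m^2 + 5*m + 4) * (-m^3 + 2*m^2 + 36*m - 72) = -m^5 - 3*m^4 + 42*m^3 + 116*m^2 - 216*m - 288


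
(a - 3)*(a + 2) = a^2 - a - 6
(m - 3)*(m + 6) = m^2 + 3*m - 18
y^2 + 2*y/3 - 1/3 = (y - 1/3)*(y + 1)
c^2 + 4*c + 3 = (c + 1)*(c + 3)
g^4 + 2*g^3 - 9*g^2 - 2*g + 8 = (g - 2)*(g - 1)*(g + 1)*(g + 4)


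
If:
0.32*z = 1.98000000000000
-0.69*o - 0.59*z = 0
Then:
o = -5.29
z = 6.19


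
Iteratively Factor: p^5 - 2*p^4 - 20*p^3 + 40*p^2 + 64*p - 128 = (p + 4)*(p^4 - 6*p^3 + 4*p^2 + 24*p - 32) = (p - 4)*(p + 4)*(p^3 - 2*p^2 - 4*p + 8) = (p - 4)*(p - 2)*(p + 4)*(p^2 - 4) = (p - 4)*(p - 2)^2*(p + 4)*(p + 2)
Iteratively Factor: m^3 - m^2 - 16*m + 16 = (m - 1)*(m^2 - 16) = (m - 4)*(m - 1)*(m + 4)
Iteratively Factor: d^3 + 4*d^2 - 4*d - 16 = (d - 2)*(d^2 + 6*d + 8) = (d - 2)*(d + 2)*(d + 4)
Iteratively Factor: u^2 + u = (u)*(u + 1)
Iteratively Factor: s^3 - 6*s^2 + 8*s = (s - 4)*(s^2 - 2*s) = s*(s - 4)*(s - 2)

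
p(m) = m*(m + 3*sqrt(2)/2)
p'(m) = 2*m + 3*sqrt(2)/2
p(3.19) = 16.94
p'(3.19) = 8.50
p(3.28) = 17.72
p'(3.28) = 8.68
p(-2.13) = 0.02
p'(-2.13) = -2.14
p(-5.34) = 17.19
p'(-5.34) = -8.56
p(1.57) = 5.80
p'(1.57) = 5.26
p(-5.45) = 18.14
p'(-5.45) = -8.78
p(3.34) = 18.24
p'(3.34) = 8.80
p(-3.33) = 4.02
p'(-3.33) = -4.54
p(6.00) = 48.73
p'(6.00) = 14.12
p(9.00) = 100.09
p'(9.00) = 20.12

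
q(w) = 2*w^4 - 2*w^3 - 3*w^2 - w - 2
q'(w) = 8*w^3 - 6*w^2 - 6*w - 1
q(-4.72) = 1138.85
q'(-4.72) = -947.58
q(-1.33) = 4.99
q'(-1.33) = -22.45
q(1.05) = -6.24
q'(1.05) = -4.65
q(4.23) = 429.03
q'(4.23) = 471.76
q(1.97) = -0.78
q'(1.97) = 25.06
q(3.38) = 144.15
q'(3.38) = 219.09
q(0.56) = -3.66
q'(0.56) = -4.84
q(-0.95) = -0.41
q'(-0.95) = -7.57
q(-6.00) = 2920.00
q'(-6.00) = -1909.00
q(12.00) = 37570.00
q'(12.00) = 12887.00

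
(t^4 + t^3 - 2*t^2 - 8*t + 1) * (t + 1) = t^5 + 2*t^4 - t^3 - 10*t^2 - 7*t + 1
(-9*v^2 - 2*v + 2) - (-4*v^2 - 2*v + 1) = 1 - 5*v^2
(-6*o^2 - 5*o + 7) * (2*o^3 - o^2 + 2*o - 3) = -12*o^5 - 4*o^4 + 7*o^3 + o^2 + 29*o - 21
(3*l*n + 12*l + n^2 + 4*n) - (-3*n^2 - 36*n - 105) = 3*l*n + 12*l + 4*n^2 + 40*n + 105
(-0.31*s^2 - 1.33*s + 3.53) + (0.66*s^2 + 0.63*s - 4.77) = 0.35*s^2 - 0.7*s - 1.24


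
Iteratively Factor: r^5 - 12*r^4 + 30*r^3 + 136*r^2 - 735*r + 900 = (r - 5)*(r^4 - 7*r^3 - 5*r^2 + 111*r - 180) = (r - 5)*(r - 3)*(r^3 - 4*r^2 - 17*r + 60) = (r - 5)*(r - 3)^2*(r^2 - r - 20) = (r - 5)*(r - 3)^2*(r + 4)*(r - 5)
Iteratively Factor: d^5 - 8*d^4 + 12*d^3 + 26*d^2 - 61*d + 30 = (d - 1)*(d^4 - 7*d^3 + 5*d^2 + 31*d - 30) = (d - 1)^2*(d^3 - 6*d^2 - d + 30) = (d - 5)*(d - 1)^2*(d^2 - d - 6) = (d - 5)*(d - 1)^2*(d + 2)*(d - 3)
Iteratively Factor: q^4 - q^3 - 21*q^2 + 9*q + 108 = (q + 3)*(q^3 - 4*q^2 - 9*q + 36) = (q - 4)*(q + 3)*(q^2 - 9) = (q - 4)*(q - 3)*(q + 3)*(q + 3)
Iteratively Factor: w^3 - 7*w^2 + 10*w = (w)*(w^2 - 7*w + 10) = w*(w - 5)*(w - 2)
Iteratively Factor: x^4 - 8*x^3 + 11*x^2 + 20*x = (x + 1)*(x^3 - 9*x^2 + 20*x) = x*(x + 1)*(x^2 - 9*x + 20) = x*(x - 5)*(x + 1)*(x - 4)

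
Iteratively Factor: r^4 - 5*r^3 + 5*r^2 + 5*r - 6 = (r - 3)*(r^3 - 2*r^2 - r + 2) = (r - 3)*(r - 1)*(r^2 - r - 2) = (r - 3)*(r - 1)*(r + 1)*(r - 2)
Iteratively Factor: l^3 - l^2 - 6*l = (l + 2)*(l^2 - 3*l) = (l - 3)*(l + 2)*(l)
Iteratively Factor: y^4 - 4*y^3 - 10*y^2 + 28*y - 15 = (y - 1)*(y^3 - 3*y^2 - 13*y + 15) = (y - 5)*(y - 1)*(y^2 + 2*y - 3) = (y - 5)*(y - 1)^2*(y + 3)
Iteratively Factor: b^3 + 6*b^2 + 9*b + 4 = (b + 4)*(b^2 + 2*b + 1) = (b + 1)*(b + 4)*(b + 1)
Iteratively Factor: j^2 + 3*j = (j)*(j + 3)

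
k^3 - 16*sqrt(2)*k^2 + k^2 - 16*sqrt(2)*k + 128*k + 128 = (k + 1)*(k - 8*sqrt(2))^2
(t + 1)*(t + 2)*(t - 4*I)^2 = t^4 + 3*t^3 - 8*I*t^3 - 14*t^2 - 24*I*t^2 - 48*t - 16*I*t - 32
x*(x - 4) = x^2 - 4*x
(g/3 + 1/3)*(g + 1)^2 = g^3/3 + g^2 + g + 1/3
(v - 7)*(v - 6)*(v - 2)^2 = v^4 - 17*v^3 + 98*v^2 - 220*v + 168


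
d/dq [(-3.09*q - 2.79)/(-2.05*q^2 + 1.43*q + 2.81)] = (6.3345*q^2 - 4.4187*q - (3.09*q + 2.79)*(4.1*q - 1.43) - 8.6829)/(-2.05*q^2 + 1.43*q + 2.81)^2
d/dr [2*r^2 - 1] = 4*r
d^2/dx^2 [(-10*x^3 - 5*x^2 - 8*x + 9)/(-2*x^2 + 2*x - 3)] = 2*(32*x^3 - 378*x^2 + 234*x + 111)/(8*x^6 - 24*x^5 + 60*x^4 - 80*x^3 + 90*x^2 - 54*x + 27)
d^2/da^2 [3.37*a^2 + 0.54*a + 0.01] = 6.74000000000000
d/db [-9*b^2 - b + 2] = -18*b - 1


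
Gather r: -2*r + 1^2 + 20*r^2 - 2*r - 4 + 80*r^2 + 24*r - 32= 100*r^2 + 20*r - 35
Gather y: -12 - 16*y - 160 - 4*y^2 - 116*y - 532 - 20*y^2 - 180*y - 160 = -24*y^2 - 312*y - 864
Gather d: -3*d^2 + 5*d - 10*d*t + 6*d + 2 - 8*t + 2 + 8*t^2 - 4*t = -3*d^2 + d*(11 - 10*t) + 8*t^2 - 12*t + 4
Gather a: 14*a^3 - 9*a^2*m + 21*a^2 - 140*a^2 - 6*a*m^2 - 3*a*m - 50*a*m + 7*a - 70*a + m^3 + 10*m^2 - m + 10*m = 14*a^3 + a^2*(-9*m - 119) + a*(-6*m^2 - 53*m - 63) + m^3 + 10*m^2 + 9*m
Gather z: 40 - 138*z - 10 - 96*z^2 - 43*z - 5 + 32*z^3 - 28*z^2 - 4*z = 32*z^3 - 124*z^2 - 185*z + 25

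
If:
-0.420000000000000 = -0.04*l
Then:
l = 10.50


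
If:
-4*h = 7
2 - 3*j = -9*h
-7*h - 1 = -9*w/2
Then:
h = -7/4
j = -55/12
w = -5/2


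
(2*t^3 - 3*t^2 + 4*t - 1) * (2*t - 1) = 4*t^4 - 8*t^3 + 11*t^2 - 6*t + 1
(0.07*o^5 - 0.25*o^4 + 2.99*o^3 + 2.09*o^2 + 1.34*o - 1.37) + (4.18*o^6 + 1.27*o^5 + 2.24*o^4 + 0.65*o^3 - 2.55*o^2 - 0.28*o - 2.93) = 4.18*o^6 + 1.34*o^5 + 1.99*o^4 + 3.64*o^3 - 0.46*o^2 + 1.06*o - 4.3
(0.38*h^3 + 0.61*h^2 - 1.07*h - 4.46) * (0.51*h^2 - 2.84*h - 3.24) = 0.1938*h^5 - 0.7681*h^4 - 3.5093*h^3 - 1.2122*h^2 + 16.1332*h + 14.4504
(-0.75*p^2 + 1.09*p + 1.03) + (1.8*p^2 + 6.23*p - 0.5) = 1.05*p^2 + 7.32*p + 0.53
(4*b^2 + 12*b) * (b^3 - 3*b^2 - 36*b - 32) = 4*b^5 - 180*b^3 - 560*b^2 - 384*b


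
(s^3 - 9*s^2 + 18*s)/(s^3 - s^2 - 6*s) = (s - 6)/(s + 2)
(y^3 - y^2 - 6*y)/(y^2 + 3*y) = (y^2 - y - 6)/(y + 3)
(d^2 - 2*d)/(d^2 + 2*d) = (d - 2)/(d + 2)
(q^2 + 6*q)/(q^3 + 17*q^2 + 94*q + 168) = q/(q^2 + 11*q + 28)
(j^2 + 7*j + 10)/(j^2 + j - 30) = (j^2 + 7*j + 10)/(j^2 + j - 30)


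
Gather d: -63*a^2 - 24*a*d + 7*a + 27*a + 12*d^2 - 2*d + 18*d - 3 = -63*a^2 + 34*a + 12*d^2 + d*(16 - 24*a) - 3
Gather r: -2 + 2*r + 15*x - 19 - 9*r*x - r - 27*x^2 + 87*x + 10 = r*(1 - 9*x) - 27*x^2 + 102*x - 11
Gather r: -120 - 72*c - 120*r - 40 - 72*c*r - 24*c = -96*c + r*(-72*c - 120) - 160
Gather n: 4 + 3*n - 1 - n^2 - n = -n^2 + 2*n + 3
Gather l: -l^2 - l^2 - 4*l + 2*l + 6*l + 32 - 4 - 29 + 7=-2*l^2 + 4*l + 6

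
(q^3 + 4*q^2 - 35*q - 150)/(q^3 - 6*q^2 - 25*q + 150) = (q + 5)/(q - 5)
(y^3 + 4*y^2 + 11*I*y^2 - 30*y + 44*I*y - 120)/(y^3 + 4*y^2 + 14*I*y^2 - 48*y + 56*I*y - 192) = (y + 5*I)/(y + 8*I)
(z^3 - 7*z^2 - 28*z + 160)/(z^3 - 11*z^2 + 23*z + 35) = (z^3 - 7*z^2 - 28*z + 160)/(z^3 - 11*z^2 + 23*z + 35)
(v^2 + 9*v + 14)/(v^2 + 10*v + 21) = (v + 2)/(v + 3)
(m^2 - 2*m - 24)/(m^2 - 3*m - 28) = (m - 6)/(m - 7)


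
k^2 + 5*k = k*(k + 5)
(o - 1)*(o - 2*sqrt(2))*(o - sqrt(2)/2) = o^3 - 5*sqrt(2)*o^2/2 - o^2 + 2*o + 5*sqrt(2)*o/2 - 2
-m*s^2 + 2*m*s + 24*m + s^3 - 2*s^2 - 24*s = (-m + s)*(s - 6)*(s + 4)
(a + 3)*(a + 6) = a^2 + 9*a + 18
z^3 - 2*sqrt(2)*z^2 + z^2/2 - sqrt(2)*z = z*(z + 1/2)*(z - 2*sqrt(2))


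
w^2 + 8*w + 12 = (w + 2)*(w + 6)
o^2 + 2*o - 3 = (o - 1)*(o + 3)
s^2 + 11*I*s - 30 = (s + 5*I)*(s + 6*I)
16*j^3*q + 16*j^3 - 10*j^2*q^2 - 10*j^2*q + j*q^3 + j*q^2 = (-8*j + q)*(-2*j + q)*(j*q + j)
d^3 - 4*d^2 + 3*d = d*(d - 3)*(d - 1)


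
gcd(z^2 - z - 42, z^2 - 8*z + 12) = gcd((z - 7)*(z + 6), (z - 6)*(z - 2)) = 1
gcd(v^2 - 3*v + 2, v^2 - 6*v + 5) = v - 1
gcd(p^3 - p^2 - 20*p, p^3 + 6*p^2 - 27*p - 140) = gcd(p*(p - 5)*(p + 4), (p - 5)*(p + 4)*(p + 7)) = p^2 - p - 20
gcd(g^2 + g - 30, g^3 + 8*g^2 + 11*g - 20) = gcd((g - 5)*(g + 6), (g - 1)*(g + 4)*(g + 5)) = 1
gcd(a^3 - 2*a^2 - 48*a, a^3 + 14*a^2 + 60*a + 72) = a + 6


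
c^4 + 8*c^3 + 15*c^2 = c^2*(c + 3)*(c + 5)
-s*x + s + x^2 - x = (-s + x)*(x - 1)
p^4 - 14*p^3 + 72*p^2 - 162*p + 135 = (p - 5)*(p - 3)^3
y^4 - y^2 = y^2*(y - 1)*(y + 1)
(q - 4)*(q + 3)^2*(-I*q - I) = -I*q^4 - 3*I*q^3 + 13*I*q^2 + 51*I*q + 36*I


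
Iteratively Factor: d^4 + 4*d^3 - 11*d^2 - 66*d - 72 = (d - 4)*(d^3 + 8*d^2 + 21*d + 18) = (d - 4)*(d + 3)*(d^2 + 5*d + 6) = (d - 4)*(d + 2)*(d + 3)*(d + 3)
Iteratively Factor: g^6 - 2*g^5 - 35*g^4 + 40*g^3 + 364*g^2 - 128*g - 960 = (g + 4)*(g^5 - 6*g^4 - 11*g^3 + 84*g^2 + 28*g - 240) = (g - 2)*(g + 4)*(g^4 - 4*g^3 - 19*g^2 + 46*g + 120) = (g - 2)*(g + 2)*(g + 4)*(g^3 - 6*g^2 - 7*g + 60) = (g - 5)*(g - 2)*(g + 2)*(g + 4)*(g^2 - g - 12) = (g - 5)*(g - 4)*(g - 2)*(g + 2)*(g + 4)*(g + 3)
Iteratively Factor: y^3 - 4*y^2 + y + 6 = (y - 3)*(y^2 - y - 2) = (y - 3)*(y - 2)*(y + 1)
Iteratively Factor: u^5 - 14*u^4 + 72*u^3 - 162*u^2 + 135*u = (u)*(u^4 - 14*u^3 + 72*u^2 - 162*u + 135) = u*(u - 5)*(u^3 - 9*u^2 + 27*u - 27) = u*(u - 5)*(u - 3)*(u^2 - 6*u + 9) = u*(u - 5)*(u - 3)^2*(u - 3)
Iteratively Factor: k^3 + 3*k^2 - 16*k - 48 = (k + 4)*(k^2 - k - 12) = (k + 3)*(k + 4)*(k - 4)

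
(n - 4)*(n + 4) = n^2 - 16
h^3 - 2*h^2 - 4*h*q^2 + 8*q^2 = (h - 2)*(h - 2*q)*(h + 2*q)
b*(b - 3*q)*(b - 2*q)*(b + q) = b^4 - 4*b^3*q + b^2*q^2 + 6*b*q^3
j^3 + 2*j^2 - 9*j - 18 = (j - 3)*(j + 2)*(j + 3)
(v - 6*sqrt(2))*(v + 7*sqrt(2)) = v^2 + sqrt(2)*v - 84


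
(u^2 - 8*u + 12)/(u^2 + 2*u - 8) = (u - 6)/(u + 4)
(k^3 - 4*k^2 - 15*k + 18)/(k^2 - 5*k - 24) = (k^2 - 7*k + 6)/(k - 8)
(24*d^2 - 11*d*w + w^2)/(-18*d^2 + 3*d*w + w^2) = (-8*d + w)/(6*d + w)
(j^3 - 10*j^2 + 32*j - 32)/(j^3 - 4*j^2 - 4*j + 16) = (j - 4)/(j + 2)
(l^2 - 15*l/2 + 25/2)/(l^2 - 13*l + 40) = (l - 5/2)/(l - 8)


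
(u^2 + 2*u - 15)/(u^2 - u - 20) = (-u^2 - 2*u + 15)/(-u^2 + u + 20)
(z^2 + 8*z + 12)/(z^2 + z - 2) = (z + 6)/(z - 1)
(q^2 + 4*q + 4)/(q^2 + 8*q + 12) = (q + 2)/(q + 6)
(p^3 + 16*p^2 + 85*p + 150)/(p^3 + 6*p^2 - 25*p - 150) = (p + 5)/(p - 5)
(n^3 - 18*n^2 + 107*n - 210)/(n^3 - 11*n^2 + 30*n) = (n - 7)/n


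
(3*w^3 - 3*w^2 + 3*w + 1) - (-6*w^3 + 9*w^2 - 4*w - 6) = 9*w^3 - 12*w^2 + 7*w + 7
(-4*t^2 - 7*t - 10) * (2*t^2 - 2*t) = -8*t^4 - 6*t^3 - 6*t^2 + 20*t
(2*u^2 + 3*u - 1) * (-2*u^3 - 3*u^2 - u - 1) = -4*u^5 - 12*u^4 - 9*u^3 - 2*u^2 - 2*u + 1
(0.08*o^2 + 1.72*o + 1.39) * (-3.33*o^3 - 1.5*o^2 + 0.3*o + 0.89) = -0.2664*o^5 - 5.8476*o^4 - 7.1847*o^3 - 1.4978*o^2 + 1.9478*o + 1.2371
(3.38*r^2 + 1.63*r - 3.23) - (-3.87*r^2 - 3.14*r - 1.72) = 7.25*r^2 + 4.77*r - 1.51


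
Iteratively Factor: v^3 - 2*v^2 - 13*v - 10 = (v + 1)*(v^2 - 3*v - 10) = (v - 5)*(v + 1)*(v + 2)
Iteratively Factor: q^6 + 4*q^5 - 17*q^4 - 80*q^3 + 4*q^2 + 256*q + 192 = (q + 3)*(q^5 + q^4 - 20*q^3 - 20*q^2 + 64*q + 64) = (q + 3)*(q + 4)*(q^4 - 3*q^3 - 8*q^2 + 12*q + 16) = (q + 2)*(q + 3)*(q + 4)*(q^3 - 5*q^2 + 2*q + 8) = (q - 4)*(q + 2)*(q + 3)*(q + 4)*(q^2 - q - 2) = (q - 4)*(q + 1)*(q + 2)*(q + 3)*(q + 4)*(q - 2)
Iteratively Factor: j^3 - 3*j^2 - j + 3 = (j - 1)*(j^2 - 2*j - 3) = (j - 3)*(j - 1)*(j + 1)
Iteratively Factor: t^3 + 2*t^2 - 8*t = (t)*(t^2 + 2*t - 8) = t*(t + 4)*(t - 2)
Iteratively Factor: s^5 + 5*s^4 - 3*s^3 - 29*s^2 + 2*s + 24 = (s - 2)*(s^4 + 7*s^3 + 11*s^2 - 7*s - 12) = (s - 2)*(s + 1)*(s^3 + 6*s^2 + 5*s - 12) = (s - 2)*(s - 1)*(s + 1)*(s^2 + 7*s + 12) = (s - 2)*(s - 1)*(s + 1)*(s + 4)*(s + 3)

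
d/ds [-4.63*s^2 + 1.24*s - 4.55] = 1.24 - 9.26*s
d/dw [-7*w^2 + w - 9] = 1 - 14*w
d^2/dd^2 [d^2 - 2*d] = 2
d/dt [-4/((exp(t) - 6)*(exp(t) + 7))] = (8*exp(t) + 4)*exp(t)/((exp(t) - 6)^2*(exp(t) + 7)^2)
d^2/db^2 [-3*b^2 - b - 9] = -6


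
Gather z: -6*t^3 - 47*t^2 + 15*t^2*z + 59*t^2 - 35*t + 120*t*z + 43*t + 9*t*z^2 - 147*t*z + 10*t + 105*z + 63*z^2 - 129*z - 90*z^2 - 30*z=-6*t^3 + 12*t^2 + 18*t + z^2*(9*t - 27) + z*(15*t^2 - 27*t - 54)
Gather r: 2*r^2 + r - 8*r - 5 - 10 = 2*r^2 - 7*r - 15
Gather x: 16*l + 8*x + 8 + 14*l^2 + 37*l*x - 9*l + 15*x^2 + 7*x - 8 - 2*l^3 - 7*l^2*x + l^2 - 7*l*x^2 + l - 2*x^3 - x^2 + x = -2*l^3 + 15*l^2 + 8*l - 2*x^3 + x^2*(14 - 7*l) + x*(-7*l^2 + 37*l + 16)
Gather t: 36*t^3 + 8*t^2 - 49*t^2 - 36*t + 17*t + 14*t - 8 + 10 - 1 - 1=36*t^3 - 41*t^2 - 5*t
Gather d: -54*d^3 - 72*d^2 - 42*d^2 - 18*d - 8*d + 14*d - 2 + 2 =-54*d^3 - 114*d^2 - 12*d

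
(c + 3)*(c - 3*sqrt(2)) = c^2 - 3*sqrt(2)*c + 3*c - 9*sqrt(2)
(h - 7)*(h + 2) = h^2 - 5*h - 14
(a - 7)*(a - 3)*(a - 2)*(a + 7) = a^4 - 5*a^3 - 43*a^2 + 245*a - 294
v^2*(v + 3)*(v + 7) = v^4 + 10*v^3 + 21*v^2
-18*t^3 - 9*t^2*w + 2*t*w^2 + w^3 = (-3*t + w)*(2*t + w)*(3*t + w)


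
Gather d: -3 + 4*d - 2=4*d - 5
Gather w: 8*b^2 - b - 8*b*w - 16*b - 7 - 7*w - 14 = 8*b^2 - 17*b + w*(-8*b - 7) - 21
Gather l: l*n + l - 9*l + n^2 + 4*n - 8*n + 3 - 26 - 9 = l*(n - 8) + n^2 - 4*n - 32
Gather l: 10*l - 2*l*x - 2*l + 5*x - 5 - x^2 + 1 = l*(8 - 2*x) - x^2 + 5*x - 4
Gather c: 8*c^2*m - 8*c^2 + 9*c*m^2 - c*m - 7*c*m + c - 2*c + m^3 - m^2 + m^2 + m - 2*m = c^2*(8*m - 8) + c*(9*m^2 - 8*m - 1) + m^3 - m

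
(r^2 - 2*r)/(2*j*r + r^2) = (r - 2)/(2*j + r)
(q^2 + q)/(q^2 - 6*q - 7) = q/(q - 7)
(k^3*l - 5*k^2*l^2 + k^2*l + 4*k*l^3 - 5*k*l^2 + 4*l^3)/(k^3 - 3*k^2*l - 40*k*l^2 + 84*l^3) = l*(k^3 - 5*k^2*l + k^2 + 4*k*l^2 - 5*k*l + 4*l^2)/(k^3 - 3*k^2*l - 40*k*l^2 + 84*l^3)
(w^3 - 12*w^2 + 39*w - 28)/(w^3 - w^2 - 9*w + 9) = (w^2 - 11*w + 28)/(w^2 - 9)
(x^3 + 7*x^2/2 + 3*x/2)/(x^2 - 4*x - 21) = x*(2*x + 1)/(2*(x - 7))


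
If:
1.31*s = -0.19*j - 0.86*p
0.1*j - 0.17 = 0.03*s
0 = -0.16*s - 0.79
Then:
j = 0.22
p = 7.47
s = -4.94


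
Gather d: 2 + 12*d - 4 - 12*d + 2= 0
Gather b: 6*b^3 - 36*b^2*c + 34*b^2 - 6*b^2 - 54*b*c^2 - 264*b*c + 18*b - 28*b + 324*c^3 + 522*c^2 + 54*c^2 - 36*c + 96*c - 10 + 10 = 6*b^3 + b^2*(28 - 36*c) + b*(-54*c^2 - 264*c - 10) + 324*c^3 + 576*c^2 + 60*c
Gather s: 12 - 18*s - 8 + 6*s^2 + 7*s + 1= 6*s^2 - 11*s + 5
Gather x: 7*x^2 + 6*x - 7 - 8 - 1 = 7*x^2 + 6*x - 16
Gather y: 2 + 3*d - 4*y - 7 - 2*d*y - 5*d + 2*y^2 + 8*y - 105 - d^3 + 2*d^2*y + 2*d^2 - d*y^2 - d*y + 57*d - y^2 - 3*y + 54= -d^3 + 2*d^2 + 55*d + y^2*(1 - d) + y*(2*d^2 - 3*d + 1) - 56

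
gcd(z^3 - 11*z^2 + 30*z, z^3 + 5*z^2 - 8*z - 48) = 1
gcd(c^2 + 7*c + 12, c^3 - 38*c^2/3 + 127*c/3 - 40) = 1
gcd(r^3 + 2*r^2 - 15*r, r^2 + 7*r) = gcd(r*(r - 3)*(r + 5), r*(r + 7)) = r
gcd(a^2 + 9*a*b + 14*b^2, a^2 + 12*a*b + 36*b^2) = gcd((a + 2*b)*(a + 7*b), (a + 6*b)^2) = 1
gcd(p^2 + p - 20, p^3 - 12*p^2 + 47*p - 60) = p - 4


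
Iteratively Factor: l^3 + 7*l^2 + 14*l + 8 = (l + 2)*(l^2 + 5*l + 4) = (l + 1)*(l + 2)*(l + 4)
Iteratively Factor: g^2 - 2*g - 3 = (g - 3)*(g + 1)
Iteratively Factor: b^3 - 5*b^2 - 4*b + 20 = (b - 5)*(b^2 - 4) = (b - 5)*(b - 2)*(b + 2)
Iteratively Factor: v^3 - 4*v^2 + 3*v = (v)*(v^2 - 4*v + 3) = v*(v - 3)*(v - 1)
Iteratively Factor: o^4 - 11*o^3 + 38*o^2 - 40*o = (o - 4)*(o^3 - 7*o^2 + 10*o) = (o - 5)*(o - 4)*(o^2 - 2*o) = (o - 5)*(o - 4)*(o - 2)*(o)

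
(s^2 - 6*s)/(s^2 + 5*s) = (s - 6)/(s + 5)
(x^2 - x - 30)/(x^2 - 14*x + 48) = (x + 5)/(x - 8)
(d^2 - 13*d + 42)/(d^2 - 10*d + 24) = (d - 7)/(d - 4)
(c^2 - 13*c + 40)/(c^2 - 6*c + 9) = (c^2 - 13*c + 40)/(c^2 - 6*c + 9)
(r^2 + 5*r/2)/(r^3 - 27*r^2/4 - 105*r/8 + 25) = 4*r/(4*r^2 - 37*r + 40)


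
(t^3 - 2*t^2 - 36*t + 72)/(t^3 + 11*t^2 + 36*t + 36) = (t^2 - 8*t + 12)/(t^2 + 5*t + 6)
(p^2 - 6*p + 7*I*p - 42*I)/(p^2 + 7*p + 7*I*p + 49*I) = (p - 6)/(p + 7)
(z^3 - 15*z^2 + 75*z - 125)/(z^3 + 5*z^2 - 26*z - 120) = (z^2 - 10*z + 25)/(z^2 + 10*z + 24)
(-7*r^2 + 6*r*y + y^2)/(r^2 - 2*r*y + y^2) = (7*r + y)/(-r + y)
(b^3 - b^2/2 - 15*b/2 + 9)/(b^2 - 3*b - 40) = (-2*b^3 + b^2 + 15*b - 18)/(2*(-b^2 + 3*b + 40))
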